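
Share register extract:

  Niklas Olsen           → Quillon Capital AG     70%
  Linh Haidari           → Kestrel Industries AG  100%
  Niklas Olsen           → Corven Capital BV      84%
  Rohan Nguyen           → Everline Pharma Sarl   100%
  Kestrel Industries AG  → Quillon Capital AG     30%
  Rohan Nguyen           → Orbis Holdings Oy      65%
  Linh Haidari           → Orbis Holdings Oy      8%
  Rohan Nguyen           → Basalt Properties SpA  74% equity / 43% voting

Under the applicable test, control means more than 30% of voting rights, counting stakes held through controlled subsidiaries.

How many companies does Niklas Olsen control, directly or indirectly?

Niklas holds 70% of Quillon, so Niklas controls Quillon.
Niklas holds 84% of Corven, so Niklas controls Corven.
No other company's threshold is met.
Niklas controls 2 companies.

2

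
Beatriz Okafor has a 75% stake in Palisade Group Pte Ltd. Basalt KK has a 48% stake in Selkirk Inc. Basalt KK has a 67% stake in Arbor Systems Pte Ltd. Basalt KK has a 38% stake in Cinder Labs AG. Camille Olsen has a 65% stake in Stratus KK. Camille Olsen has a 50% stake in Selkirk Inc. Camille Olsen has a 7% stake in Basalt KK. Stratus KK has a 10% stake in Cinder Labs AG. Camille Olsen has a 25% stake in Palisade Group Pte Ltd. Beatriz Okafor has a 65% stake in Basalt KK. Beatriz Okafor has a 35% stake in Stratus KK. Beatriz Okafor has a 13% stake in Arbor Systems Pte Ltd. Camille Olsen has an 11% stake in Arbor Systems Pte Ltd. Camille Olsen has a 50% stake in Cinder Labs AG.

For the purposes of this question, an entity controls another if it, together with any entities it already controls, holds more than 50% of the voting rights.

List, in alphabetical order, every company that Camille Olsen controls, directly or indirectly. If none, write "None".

Cinder Labs AG, Stratus KK

Camille holds 65% of Stratus, so Camille controls Stratus.
Stratus and Camille together hold 10% + 50% = 60% of Cinder, so Camille controls Cinder.
No other company's threshold is met.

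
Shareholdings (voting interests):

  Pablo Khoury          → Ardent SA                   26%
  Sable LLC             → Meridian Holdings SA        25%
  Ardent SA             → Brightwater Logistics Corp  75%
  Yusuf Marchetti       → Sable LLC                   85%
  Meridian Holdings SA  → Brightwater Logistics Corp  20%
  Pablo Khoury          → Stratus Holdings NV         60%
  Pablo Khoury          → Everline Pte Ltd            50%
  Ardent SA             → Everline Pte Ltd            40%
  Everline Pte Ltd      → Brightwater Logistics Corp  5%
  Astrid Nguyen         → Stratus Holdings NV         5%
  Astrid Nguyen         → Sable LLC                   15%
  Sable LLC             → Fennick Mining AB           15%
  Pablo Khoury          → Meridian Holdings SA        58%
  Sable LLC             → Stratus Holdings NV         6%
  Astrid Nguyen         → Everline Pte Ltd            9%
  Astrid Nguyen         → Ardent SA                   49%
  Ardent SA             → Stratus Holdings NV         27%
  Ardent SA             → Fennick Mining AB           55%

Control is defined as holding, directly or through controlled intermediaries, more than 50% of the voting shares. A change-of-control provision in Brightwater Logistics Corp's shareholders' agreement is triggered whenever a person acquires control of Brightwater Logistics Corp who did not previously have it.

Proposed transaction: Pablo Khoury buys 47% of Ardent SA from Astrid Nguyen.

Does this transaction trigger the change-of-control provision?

Yes

The purchase adds only to Pablo's holdings (Astrid's stake shrinks), so Pablo is the only person who could newly come to control Brightwater.
Pablo holds 60% of Stratus, so Pablo controls Stratus.
Pablo holds 58% of Meridian, so Pablo controls Meridian.
In Brightwater, Pablo's side holds only 20%, not > 50%.
So before the transaction, Pablo does not control Brightwater.
After the purchase, Pablo's direct stake in Ardent rises to 26% + 47% = 73%, and Astrid's stake falls to 2%.
Pablo holds 73% of Ardent, so Pablo controls Ardent.
Pablo and Ardent together hold 50% + 40% = 90% of Everline, so Pablo controls Everline.
Everline and Meridian and Ardent together hold 5% + 20% + 75% = 100% of Brightwater, so Pablo controls Brightwater.
Pablo did not control Brightwater before and does after, so the clause is triggered.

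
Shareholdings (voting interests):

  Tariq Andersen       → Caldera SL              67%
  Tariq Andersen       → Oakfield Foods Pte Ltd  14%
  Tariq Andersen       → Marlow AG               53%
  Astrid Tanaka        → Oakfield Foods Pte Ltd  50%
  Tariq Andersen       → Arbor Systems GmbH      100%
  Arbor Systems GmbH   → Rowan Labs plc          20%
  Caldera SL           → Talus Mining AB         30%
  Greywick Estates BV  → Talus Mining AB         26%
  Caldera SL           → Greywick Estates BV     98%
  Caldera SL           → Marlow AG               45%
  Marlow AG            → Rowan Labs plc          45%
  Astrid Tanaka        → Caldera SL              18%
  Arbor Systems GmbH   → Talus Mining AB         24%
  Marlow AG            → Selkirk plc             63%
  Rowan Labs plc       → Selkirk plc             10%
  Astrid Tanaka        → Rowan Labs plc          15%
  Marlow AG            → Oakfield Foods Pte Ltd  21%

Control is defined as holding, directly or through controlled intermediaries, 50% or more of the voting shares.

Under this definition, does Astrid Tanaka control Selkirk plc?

Astrid holds 50% of Oakfield, so Astrid controls Oakfield.
Neither Astrid nor any entity Astrid controls holds any voting interest in Selkirk.
So Astrid does not control Selkirk.

No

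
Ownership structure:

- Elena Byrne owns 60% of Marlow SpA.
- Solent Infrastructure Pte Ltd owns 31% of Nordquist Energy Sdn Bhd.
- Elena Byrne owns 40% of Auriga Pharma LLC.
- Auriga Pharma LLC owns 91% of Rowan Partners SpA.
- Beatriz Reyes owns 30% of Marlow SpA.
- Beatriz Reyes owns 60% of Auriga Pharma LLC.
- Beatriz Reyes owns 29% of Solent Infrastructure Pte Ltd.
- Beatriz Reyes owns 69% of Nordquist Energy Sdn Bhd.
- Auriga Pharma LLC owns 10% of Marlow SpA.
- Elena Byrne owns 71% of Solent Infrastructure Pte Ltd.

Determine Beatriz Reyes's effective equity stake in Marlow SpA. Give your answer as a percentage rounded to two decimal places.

36.00%

Beatriz reaches Marlow along 2 paths.
Direct stake: 30% = 30%.
Via Auriga: 60% × 10% = 6%.
Total: 30% + 6% = 36%.
Rounded: 36.00%.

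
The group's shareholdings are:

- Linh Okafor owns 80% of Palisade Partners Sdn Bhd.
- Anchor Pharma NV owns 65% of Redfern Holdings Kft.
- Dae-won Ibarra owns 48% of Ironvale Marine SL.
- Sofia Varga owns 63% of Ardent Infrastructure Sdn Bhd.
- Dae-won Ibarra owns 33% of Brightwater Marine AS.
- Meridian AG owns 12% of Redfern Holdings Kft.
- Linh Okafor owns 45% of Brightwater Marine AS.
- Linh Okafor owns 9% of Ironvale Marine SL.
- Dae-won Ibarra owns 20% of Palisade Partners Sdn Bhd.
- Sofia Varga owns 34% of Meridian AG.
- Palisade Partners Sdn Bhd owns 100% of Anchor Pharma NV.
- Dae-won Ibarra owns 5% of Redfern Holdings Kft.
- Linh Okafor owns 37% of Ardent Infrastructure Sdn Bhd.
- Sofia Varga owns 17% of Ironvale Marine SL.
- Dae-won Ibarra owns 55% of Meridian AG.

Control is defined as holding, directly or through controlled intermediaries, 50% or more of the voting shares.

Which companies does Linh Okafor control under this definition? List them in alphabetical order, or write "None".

Linh holds 80% of Palisade, so Linh controls Palisade.
Palisade holds 100% of Anchor, so Linh controls Anchor.
Anchor holds 65% of Redfern, so Linh controls Redfern.
No other company's threshold is met.

Anchor Pharma NV, Palisade Partners Sdn Bhd, Redfern Holdings Kft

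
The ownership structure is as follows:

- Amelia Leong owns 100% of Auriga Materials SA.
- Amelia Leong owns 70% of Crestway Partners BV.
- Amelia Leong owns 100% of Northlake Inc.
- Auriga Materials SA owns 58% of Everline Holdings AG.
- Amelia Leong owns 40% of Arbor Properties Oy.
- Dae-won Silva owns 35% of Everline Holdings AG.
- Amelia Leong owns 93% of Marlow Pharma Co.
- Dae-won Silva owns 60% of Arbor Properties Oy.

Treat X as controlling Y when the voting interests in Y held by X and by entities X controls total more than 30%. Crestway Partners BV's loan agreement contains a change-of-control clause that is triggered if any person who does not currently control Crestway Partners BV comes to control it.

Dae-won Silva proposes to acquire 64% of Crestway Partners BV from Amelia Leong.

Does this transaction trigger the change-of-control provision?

Yes

The purchase adds only to Dae-won's holdings (Amelia's stake shrinks), so Dae-won is the only person who could newly come to control Crestway.
Dae-won holds 60% of Arbor, so Dae-won controls Arbor.
Dae-won holds 35% of Everline, so Dae-won controls Everline.
Neither Dae-won nor any entity Dae-won controls holds any voting interest in Crestway.
So before the transaction, Dae-won does not control Crestway.
After the purchase, Dae-won holds 64% of Crestway directly, and Amelia's stake falls to 6%.
Dae-won holds 64% of Crestway, so Dae-won controls Crestway.
Dae-won did not control Crestway before and does after, so the clause is triggered.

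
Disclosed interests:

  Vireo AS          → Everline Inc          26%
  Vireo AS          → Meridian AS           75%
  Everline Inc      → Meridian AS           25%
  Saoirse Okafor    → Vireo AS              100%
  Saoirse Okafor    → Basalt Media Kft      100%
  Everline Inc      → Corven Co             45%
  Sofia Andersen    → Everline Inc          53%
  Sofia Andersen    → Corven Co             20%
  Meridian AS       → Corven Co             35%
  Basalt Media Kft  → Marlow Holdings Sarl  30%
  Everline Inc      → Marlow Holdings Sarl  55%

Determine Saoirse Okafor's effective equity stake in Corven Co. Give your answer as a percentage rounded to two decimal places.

40.23%

Saoirse reaches Corven along 3 paths.
Via Vireo → Meridian: 100% × 75% × 35% = 26.25%.
Via Vireo → Everline → Meridian: 100% × 26% × 25% × 35% = 2.275%.
Via Vireo → Everline: 100% × 26% × 45% = 11.7%.
Total: 26.25% + 2.275% + 11.7% = 40.225%.
Rounded: 40.23%.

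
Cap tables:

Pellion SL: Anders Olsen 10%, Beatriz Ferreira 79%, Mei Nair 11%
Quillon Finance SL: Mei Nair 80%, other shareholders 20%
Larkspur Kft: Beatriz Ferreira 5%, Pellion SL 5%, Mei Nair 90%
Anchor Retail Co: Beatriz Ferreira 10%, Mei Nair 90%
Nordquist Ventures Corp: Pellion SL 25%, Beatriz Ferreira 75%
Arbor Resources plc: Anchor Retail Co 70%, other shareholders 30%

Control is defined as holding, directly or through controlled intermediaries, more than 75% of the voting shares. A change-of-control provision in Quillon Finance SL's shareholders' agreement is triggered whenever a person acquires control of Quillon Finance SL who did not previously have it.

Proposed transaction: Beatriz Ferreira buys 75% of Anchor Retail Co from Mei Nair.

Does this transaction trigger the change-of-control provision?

The purchase adds only to Beatriz's holdings (Mei's stake shrinks), so Beatriz is the only person who could newly come to control Quillon.
Beatriz holds 79% of Pellion, so Beatriz controls Pellion.
Pellion and Beatriz together hold 25% + 75% = 100% of Nordquist, so Beatriz controls Nordquist.
Neither Beatriz nor any entity Beatriz controls holds any voting interest in Quillon.
So before the transaction, Beatriz does not control Quillon.
After the purchase, Beatriz's direct stake in Anchor rises to 10% + 75% = 85%, and Mei's stake falls to 15%.
Beatriz holds 85% of Anchor, so Beatriz controls Anchor.
After the transaction, neither Beatriz nor any entity Beatriz controls holds a voting interest in Quillon, so Beatriz still does not control it.
No new person acquires control, so the clause is not triggered.

No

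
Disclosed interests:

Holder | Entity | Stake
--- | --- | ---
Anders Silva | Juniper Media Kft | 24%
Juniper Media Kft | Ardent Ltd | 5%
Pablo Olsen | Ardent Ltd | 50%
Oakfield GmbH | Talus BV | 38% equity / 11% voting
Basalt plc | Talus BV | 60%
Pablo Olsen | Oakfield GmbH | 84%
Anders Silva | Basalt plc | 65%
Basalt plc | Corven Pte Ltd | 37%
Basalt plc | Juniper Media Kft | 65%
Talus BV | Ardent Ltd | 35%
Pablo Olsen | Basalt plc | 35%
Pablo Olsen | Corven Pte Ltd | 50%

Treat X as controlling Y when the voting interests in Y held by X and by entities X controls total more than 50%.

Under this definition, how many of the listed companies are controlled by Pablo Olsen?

Pablo holds 84% of Oakfield, so Pablo controls Oakfield.
No other company's threshold is met.
Pablo controls 1 company.

1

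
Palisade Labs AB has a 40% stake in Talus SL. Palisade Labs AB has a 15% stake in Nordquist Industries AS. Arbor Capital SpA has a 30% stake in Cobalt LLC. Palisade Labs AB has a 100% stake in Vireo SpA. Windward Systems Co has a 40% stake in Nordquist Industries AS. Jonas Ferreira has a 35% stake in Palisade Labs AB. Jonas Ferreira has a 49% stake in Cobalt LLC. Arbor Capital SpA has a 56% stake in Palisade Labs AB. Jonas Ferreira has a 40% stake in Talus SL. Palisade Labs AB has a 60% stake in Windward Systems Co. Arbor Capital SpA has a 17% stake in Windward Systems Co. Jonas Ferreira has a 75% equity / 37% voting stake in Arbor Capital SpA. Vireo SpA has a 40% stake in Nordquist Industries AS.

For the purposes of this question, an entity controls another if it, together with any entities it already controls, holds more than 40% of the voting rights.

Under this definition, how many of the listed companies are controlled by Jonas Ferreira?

Jonas holds 49% of Cobalt, so Jonas controls Cobalt.
No other company's threshold is met.
Jonas controls 1 company.

1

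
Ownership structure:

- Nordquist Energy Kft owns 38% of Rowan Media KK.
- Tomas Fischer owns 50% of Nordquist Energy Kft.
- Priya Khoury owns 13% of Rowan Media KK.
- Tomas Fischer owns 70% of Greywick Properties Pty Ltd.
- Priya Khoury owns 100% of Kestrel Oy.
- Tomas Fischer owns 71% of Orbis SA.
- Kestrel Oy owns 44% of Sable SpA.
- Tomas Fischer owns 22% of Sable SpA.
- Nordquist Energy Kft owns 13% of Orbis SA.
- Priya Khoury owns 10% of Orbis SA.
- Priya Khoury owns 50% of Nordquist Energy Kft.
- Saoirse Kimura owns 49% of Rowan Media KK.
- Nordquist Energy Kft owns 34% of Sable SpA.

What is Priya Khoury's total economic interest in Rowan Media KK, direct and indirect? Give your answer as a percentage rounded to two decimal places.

Priya reaches Rowan along 2 paths.
Via Nordquist: 50% × 38% = 19%.
Direct stake: 13% = 13%.
Total: 19% + 13% = 32%.
Rounded: 32.00%.

32.00%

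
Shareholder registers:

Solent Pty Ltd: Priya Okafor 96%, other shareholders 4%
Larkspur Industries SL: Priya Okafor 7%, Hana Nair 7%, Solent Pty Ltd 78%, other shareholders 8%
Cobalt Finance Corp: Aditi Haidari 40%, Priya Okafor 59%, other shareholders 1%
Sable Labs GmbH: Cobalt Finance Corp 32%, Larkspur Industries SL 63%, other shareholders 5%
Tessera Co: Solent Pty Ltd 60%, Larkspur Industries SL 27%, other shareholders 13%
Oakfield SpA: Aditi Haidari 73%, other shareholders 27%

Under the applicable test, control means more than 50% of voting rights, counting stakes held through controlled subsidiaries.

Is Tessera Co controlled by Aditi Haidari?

Aditi holds 73% of Oakfield, so Aditi controls Oakfield.
Neither Aditi nor any entity Aditi controls holds any voting interest in Tessera.
So Aditi does not control Tessera.

No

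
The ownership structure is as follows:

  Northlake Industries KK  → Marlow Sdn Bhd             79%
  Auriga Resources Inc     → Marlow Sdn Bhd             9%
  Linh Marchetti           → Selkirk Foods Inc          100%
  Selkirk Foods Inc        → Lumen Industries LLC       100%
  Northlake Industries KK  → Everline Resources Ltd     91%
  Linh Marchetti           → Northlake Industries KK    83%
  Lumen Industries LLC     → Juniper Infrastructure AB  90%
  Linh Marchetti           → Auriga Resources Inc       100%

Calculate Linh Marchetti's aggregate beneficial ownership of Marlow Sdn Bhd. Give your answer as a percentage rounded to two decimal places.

74.57%

Linh reaches Marlow along 2 paths.
Via Northlake: 83% × 79% = 65.57%.
Via Auriga: 100% × 9% = 9%.
Total: 65.57% + 9% = 74.57%.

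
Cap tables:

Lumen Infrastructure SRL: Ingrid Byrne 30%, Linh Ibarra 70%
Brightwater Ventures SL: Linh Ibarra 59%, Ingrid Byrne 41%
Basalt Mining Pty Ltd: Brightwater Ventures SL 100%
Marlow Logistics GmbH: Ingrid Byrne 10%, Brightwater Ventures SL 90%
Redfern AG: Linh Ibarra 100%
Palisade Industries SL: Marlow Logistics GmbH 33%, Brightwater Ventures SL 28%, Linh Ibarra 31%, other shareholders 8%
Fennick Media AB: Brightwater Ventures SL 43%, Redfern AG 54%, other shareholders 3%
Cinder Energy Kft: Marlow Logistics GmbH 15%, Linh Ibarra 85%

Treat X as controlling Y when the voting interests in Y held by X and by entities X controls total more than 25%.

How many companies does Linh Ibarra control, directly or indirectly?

8

Linh holds 70% of Lumen, so Linh controls Lumen.
Linh holds 59% of Brightwater, so Linh controls Brightwater.
Brightwater holds 100% of Basalt, so Linh controls Basalt.
Brightwater holds 90% of Marlow, so Linh controls Marlow.
Linh holds 100% of Redfern, so Linh controls Redfern.
Marlow and Brightwater and Linh together hold 33% + 28% + 31% = 92% of Palisade, so Linh controls Palisade.
Brightwater and Redfern together hold 43% + 54% = 97% of Fennick, so Linh controls Fennick.
Marlow and Linh together hold 15% + 85% = 100% of Cinder, so Linh controls Cinder.
Linh controls 8 companies.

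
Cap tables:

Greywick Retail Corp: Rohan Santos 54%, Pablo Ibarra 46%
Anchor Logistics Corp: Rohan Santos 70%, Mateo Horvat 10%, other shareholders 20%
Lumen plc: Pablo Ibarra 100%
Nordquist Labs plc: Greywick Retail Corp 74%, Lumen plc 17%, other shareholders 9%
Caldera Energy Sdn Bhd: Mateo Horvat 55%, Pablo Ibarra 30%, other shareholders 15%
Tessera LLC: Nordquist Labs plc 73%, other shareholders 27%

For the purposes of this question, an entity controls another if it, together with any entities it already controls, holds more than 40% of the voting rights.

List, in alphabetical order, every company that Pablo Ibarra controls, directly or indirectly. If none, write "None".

Greywick Retail Corp, Lumen plc, Nordquist Labs plc, Tessera LLC

Pablo holds 46% of Greywick, so Pablo controls Greywick.
Pablo holds 100% of Lumen, so Pablo controls Lumen.
Greywick and Lumen together hold 74% + 17% = 91% of Nordquist, so Pablo controls Nordquist.
Nordquist holds 73% of Tessera, so Pablo controls Tessera.
No other company's threshold is met.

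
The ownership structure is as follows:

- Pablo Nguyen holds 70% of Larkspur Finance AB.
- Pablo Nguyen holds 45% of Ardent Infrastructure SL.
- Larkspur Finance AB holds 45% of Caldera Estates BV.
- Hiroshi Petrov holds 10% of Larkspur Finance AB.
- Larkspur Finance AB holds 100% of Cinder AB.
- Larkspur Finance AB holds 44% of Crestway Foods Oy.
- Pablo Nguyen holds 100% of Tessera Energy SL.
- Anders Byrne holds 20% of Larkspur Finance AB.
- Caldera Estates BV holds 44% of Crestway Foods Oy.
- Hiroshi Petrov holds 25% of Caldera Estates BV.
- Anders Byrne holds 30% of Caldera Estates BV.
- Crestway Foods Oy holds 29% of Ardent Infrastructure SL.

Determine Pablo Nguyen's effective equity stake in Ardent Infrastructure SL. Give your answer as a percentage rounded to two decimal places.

Pablo reaches Ardent along 3 paths.
Direct stake: 45% = 45%.
Via Larkspur → Caldera → Crestway: 70% × 45% × 44% × 29% = 4.0194%.
Via Larkspur → Crestway: 70% × 44% × 29% = 8.932%.
Total: 45% + 4.0194% + 8.932% = 57.9514%.
Rounded: 57.95%.

57.95%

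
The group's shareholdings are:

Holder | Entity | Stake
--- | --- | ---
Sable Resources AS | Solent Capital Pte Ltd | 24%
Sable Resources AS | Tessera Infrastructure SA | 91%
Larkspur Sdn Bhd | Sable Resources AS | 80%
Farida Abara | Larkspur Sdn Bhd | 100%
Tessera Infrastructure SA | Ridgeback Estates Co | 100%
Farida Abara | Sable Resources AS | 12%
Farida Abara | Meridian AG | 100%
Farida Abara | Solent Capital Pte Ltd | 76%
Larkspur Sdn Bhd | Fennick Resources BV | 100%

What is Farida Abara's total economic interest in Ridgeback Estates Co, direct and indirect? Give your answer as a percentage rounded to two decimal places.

Farida reaches Ridgeback along 2 paths.
Via Larkspur → Sable → Tessera: 100% × 80% × 91% × 100% = 72.8%.
Via Sable → Tessera: 12% × 91% × 100% = 10.92%.
Total: 72.8% + 10.92% = 83.72%.

83.72%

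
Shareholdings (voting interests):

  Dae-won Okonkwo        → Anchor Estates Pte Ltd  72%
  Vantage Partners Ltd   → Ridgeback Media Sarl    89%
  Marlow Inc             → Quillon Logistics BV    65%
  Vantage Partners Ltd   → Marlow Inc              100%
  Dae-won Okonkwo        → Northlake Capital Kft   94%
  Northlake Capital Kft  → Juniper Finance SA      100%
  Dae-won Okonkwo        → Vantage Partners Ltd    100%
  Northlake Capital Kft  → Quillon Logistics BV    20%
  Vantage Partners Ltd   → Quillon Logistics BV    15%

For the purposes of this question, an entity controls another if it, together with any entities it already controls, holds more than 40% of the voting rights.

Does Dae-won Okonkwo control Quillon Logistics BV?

Dae-won holds 100% of Vantage, so Dae-won controls Vantage.
Dae-won holds 94% of Northlake, so Dae-won controls Northlake.
Vantage holds 100% of Marlow, so Dae-won controls Marlow.
Marlow and Northlake and Vantage together hold 65% + 20% + 15% = 100% of Quillon, so Dae-won controls Quillon.

Yes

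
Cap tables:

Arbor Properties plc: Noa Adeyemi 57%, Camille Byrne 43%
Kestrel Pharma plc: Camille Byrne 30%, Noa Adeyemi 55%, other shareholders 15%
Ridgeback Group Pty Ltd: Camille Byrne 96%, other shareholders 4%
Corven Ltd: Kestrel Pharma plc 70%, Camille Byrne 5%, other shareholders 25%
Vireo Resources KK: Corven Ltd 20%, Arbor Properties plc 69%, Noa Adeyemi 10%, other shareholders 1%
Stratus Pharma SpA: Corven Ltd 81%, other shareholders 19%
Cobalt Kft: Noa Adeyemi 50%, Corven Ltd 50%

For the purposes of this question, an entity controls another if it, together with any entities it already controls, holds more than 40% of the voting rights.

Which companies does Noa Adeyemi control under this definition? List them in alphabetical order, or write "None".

Noa holds 57% of Arbor, so Noa controls Arbor.
Noa holds 55% of Kestrel, so Noa controls Kestrel.
Kestrel holds 70% of Corven, so Noa controls Corven.
Corven and Arbor and Noa together hold 20% + 69% + 10% = 99% of Vireo, so Noa controls Vireo.
Corven holds 81% of Stratus, so Noa controls Stratus.
Noa and Corven together hold 50% + 50% = 100% of Cobalt, so Noa controls Cobalt.
No other company's threshold is met.

Arbor Properties plc, Cobalt Kft, Corven Ltd, Kestrel Pharma plc, Stratus Pharma SpA, Vireo Resources KK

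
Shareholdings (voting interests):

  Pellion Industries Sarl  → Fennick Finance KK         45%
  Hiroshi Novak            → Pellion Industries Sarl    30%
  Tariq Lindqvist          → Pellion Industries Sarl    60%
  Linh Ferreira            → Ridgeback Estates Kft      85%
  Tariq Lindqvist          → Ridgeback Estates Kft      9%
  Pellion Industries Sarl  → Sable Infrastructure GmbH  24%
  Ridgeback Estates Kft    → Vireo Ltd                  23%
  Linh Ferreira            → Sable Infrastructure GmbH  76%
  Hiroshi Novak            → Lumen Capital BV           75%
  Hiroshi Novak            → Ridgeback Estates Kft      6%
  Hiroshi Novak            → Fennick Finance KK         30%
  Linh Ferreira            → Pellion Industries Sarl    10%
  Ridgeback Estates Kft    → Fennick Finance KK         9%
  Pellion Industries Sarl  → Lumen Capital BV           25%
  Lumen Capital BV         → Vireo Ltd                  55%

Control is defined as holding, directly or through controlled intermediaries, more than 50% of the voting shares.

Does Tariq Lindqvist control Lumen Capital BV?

Tariq holds 60% of Pellion, so Tariq controls Pellion.
In Lumen, Tariq's side holds only 25%, not > 50%.
So Tariq does not control Lumen.

No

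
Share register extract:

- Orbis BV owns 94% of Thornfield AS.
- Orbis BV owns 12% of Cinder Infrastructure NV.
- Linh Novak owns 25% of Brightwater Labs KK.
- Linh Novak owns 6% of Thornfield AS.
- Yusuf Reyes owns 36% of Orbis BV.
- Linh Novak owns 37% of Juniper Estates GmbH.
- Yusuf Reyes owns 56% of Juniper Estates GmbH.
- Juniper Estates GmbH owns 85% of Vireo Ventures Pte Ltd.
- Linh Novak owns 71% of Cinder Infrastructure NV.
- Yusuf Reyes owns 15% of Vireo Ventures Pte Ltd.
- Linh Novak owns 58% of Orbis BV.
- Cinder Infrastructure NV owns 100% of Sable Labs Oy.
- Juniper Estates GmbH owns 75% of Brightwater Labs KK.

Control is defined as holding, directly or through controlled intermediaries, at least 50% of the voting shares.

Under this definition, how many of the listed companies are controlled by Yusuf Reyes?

3

Yusuf holds 56% of Juniper, so Yusuf controls Juniper.
Juniper holds 75% of Brightwater, so Yusuf controls Brightwater.
Juniper and Yusuf together hold 85% + 15% = 100% of Vireo, so Yusuf controls Vireo.
No other company's threshold is met.
Yusuf controls 3 companies.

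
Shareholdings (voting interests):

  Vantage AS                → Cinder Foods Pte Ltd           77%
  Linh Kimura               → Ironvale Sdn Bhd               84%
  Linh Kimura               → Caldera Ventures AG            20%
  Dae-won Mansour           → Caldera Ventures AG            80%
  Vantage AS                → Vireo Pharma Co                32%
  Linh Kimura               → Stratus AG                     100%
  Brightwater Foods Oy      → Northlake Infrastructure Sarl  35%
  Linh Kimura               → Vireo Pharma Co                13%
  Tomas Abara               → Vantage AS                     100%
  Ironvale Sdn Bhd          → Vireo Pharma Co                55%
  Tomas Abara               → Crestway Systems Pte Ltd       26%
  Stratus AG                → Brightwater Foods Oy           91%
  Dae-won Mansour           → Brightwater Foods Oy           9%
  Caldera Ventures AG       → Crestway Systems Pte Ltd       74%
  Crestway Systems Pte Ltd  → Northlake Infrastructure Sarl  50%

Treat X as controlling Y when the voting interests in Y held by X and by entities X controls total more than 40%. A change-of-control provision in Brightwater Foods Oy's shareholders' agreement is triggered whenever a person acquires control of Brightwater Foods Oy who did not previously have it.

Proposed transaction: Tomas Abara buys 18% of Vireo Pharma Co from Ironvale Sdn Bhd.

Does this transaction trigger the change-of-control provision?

The purchase adds only to Tomas's holdings (Ironvale's stake shrinks), so Tomas is the only person who could newly come to control Brightwater.
Tomas holds 100% of Vantage, so Tomas controls Vantage.
Vantage holds 77% of Cinder, so Tomas controls Cinder.
Neither Tomas nor any entity Tomas controls holds any voting interest in Brightwater.
So before the transaction, Tomas does not control Brightwater.
After the purchase, Tomas holds 18% of Vireo directly, and Ironvale's stake falls to 37%.
Vantage and Tomas together hold 32% + 18% = 50% of Vireo, so Tomas controls Vireo.
After the transaction, neither Tomas nor any entity Tomas controls holds a voting interest in Brightwater, so Tomas still does not control it.
No new person acquires control, so the clause is not triggered.

No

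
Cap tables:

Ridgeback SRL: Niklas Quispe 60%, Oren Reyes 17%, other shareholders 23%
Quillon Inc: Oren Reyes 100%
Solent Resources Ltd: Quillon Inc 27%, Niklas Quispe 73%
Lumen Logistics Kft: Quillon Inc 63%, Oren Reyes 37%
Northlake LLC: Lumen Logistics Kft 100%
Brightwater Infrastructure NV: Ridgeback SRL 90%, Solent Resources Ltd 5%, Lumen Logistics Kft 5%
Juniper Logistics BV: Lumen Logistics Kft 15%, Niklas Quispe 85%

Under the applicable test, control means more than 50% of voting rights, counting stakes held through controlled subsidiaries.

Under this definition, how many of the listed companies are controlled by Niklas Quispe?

4

Niklas holds 60% of Ridgeback, so Niklas controls Ridgeback.
Niklas holds 73% of Solent, so Niklas controls Solent.
Ridgeback and Solent together hold 90% + 5% = 95% of Brightwater, so Niklas controls Brightwater.
Niklas holds 85% of Juniper, so Niklas controls Juniper.
No other company's threshold is met.
Niklas controls 4 companies.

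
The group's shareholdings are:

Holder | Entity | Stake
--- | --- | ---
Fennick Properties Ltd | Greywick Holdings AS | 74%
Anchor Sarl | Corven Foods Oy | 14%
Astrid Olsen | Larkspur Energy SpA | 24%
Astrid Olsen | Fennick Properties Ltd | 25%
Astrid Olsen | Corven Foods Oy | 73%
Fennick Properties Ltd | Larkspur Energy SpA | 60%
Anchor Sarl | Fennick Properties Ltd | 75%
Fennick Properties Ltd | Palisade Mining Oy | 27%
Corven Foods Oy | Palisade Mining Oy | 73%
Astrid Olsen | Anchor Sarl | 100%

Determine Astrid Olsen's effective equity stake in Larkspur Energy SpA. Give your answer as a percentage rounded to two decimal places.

Astrid reaches Larkspur along 3 paths.
Via Anchor → Fennick: 100% × 75% × 60% = 45%.
Via Fennick: 25% × 60% = 15%.
Direct stake: 24% = 24%.
Total: 45% + 15% + 24% = 84%.
Rounded: 84.00%.

84.00%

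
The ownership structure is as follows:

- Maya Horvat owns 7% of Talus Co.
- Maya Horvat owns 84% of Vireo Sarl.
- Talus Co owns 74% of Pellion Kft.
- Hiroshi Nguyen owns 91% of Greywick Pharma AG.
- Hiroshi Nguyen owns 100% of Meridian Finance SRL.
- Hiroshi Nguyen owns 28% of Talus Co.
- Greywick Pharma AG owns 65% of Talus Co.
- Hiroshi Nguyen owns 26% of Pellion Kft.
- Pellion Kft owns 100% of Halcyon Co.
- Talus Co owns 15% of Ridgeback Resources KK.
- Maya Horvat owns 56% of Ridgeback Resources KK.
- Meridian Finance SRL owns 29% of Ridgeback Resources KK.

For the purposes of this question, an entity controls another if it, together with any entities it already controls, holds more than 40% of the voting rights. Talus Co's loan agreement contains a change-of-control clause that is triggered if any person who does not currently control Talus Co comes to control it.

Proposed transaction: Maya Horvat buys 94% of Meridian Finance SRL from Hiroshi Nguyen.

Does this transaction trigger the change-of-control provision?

The purchase adds only to Maya's holdings (Hiroshi's stake shrinks), so Maya is the only person who could newly come to control Talus.
Maya holds 84% of Vireo, so Maya controls Vireo.
Maya holds 56% of Ridgeback, so Maya controls Ridgeback.
In Talus, Maya's side holds only 7%, not > 40%.
So before the transaction, Maya does not control Talus.
After the purchase, Maya holds 94% of Meridian directly, and Hiroshi's stake falls to 6%.
Maya holds 94% of Meridian, so Maya controls Meridian.
Maya and Meridian together hold 56% + 29% = 85% of Ridgeback, so Maya controls Ridgeback.
After the transaction, Maya's side holds 7% of Talus, not > 40%, so Maya still does not control Talus.
No new person acquires control, so the clause is not triggered.

No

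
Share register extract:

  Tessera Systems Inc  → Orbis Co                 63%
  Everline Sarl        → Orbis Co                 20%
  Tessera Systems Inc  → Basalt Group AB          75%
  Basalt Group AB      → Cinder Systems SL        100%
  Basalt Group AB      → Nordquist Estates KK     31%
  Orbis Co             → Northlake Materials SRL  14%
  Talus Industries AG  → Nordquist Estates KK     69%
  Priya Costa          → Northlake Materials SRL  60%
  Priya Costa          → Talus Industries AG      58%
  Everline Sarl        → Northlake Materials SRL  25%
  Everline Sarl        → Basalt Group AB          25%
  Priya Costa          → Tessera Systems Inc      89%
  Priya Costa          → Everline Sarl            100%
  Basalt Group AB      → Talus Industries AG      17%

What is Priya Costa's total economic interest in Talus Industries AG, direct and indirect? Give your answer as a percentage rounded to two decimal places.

Priya reaches Talus along 3 paths.
Direct stake: 58% = 58%.
Via Everline → Basalt: 100% × 25% × 17% = 4.25%.
Via Tessera → Basalt: 89% × 75% × 17% = 11.3475%.
Total: 58% + 4.25% + 11.3475% = 73.5975%.
Rounded: 73.60%.

73.60%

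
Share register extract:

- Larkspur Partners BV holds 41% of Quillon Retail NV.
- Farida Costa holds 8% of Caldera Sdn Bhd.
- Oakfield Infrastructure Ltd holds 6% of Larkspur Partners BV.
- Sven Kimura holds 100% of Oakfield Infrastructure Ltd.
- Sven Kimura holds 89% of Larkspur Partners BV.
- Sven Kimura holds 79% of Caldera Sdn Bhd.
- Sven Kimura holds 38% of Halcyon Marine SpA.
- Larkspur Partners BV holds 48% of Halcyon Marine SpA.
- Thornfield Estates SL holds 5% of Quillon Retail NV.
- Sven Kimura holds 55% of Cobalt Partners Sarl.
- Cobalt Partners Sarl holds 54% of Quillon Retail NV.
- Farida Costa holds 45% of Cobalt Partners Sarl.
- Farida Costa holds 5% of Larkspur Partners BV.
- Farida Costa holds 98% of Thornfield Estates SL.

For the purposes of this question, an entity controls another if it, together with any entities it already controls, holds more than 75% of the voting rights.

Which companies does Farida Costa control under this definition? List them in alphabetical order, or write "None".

Farida holds 98% of Thornfield, so Farida controls Thornfield.
No other company's threshold is met.

Thornfield Estates SL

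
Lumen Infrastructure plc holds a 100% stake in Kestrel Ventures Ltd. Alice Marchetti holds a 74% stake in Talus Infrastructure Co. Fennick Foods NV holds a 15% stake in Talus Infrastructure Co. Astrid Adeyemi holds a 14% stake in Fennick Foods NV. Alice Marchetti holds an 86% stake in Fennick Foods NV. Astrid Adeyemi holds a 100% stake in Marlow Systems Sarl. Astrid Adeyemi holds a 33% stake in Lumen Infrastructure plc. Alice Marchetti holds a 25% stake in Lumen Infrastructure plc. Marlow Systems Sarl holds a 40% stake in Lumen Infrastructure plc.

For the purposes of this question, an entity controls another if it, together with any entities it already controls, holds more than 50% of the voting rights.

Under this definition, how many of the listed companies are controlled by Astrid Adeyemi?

Astrid holds 100% of Marlow, so Astrid controls Marlow.
Marlow and Astrid together hold 40% + 33% = 73% of Lumen, so Astrid controls Lumen.
Lumen holds 100% of Kestrel, so Astrid controls Kestrel.
No other company's threshold is met.
Astrid controls 3 companies.

3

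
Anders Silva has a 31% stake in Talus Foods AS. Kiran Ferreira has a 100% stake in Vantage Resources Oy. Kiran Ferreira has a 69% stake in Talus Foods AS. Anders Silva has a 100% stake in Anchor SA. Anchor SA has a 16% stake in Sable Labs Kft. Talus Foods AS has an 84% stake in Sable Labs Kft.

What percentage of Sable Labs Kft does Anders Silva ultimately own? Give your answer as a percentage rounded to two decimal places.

42.04%

Anders reaches Sable along 2 paths.
Via Talus: 31% × 84% = 26.04%.
Via Anchor: 100% × 16% = 16%.
Total: 26.04% + 16% = 42.04%.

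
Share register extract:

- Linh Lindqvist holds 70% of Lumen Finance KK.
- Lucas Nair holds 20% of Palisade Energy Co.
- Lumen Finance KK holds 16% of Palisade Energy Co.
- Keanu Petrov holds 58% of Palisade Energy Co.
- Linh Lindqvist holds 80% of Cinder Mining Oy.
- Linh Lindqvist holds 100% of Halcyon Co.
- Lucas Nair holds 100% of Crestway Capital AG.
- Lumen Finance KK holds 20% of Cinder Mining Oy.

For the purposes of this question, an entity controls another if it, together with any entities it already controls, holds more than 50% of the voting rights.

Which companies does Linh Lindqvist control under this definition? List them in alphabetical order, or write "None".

Linh holds 70% of Lumen, so Linh controls Lumen.
Linh holds 100% of Halcyon, so Linh controls Halcyon.
Lumen and Linh together hold 20% + 80% = 100% of Cinder, so Linh controls Cinder.
No other company's threshold is met.

Cinder Mining Oy, Halcyon Co, Lumen Finance KK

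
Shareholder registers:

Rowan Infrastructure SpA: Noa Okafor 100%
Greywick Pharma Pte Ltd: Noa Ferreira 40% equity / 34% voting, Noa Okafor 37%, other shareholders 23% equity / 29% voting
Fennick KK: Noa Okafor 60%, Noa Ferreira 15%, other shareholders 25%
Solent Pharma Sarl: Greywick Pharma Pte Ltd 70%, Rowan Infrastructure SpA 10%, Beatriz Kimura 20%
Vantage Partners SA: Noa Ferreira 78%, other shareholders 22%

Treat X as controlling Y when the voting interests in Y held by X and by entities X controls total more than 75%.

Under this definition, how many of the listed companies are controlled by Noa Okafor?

1

Noa Okafor holds 100% of Rowan, so Noa Okafor controls Rowan.
No other company's threshold is met.
Noa Okafor controls 1 company.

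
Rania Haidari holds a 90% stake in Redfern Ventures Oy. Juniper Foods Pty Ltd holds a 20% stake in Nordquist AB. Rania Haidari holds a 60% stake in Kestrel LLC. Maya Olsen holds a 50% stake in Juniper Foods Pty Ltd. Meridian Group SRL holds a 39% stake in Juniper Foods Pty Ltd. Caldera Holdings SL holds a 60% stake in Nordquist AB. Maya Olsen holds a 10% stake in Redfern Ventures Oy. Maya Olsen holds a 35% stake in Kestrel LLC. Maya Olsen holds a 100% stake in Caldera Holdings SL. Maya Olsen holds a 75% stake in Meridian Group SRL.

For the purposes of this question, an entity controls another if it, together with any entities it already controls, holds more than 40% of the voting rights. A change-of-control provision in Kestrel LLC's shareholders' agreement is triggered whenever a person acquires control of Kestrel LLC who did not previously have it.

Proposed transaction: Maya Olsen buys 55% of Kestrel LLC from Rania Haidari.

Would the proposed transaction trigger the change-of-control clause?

The purchase adds only to Maya's holdings (Rania's stake shrinks), so Maya is the only person who could newly come to control Kestrel.
Maya holds 75% of Meridian, so Maya controls Meridian.
Maya holds 100% of Caldera, so Maya controls Caldera.
Maya and Meridian together hold 50% + 39% = 89% of Juniper, so Maya controls Juniper.
Juniper and Caldera together hold 20% + 60% = 80% of Nordquist, so Maya controls Nordquist.
In Kestrel, Maya's side holds only 35%, not > 40%.
So before the transaction, Maya does not control Kestrel.
After the purchase, Maya's direct stake in Kestrel rises to 35% + 55% = 90%, and Rania's stake falls to 5%.
Maya holds 90% of Kestrel, so Maya controls Kestrel.
Maya did not control Kestrel before and does after, so the clause is triggered.

Yes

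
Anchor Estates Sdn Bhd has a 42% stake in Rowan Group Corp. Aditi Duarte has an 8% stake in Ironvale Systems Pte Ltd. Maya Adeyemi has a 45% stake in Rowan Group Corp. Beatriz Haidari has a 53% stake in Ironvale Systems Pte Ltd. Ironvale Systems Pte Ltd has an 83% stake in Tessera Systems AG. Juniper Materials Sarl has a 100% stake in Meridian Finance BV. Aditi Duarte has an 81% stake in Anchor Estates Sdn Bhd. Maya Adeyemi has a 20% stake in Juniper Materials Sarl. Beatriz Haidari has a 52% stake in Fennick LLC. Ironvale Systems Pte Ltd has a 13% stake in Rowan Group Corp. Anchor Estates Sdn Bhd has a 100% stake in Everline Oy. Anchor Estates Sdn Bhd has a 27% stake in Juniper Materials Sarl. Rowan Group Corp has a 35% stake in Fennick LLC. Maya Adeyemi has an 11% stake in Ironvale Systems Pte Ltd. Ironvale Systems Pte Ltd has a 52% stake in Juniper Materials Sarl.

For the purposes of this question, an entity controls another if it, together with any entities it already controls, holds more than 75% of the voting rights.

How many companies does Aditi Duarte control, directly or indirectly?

Aditi holds 81% of Anchor, so Aditi controls Anchor.
Anchor holds 100% of Everline, so Aditi controls Everline.
No other company's threshold is met.
Aditi controls 2 companies.

2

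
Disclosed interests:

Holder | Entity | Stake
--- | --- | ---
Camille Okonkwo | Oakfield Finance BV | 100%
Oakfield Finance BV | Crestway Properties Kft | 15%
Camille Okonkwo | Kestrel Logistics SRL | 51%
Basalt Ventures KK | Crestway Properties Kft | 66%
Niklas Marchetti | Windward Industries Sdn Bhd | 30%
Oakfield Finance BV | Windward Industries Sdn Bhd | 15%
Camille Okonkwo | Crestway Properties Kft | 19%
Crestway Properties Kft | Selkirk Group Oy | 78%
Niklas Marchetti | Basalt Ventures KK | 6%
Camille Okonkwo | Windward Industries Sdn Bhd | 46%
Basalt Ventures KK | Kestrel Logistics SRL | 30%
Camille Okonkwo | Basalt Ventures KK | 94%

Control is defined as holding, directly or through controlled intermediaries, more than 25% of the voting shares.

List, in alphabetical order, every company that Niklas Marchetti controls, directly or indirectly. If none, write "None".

Windward Industries Sdn Bhd

Niklas holds 30% of Windward, so Niklas controls Windward.
No other company's threshold is met.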